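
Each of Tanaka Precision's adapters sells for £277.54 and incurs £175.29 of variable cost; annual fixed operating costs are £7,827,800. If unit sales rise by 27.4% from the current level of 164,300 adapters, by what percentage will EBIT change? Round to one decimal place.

+51.3%

Total contribution margin = 164,300 × £102.25 = £16,799,675.00.
EBIT = £16,799,675.00 − £7,827,800 = £8,971,875.00.
So DOL = total CM / EBIT = £16,799,675.00 / £8,971,875.00 = 1.8725.
%ΔEBIT = DOL × %ΔSales = 1.8725 × +27.4% = +51.3%.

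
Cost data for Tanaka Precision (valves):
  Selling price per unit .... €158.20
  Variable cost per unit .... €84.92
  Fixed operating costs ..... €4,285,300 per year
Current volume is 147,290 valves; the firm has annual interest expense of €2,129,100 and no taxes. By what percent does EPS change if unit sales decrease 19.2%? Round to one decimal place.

-47.3%

At 147,290 units, contribution = 147,290 × €73.28 = €10,793,411.20.
Operating income = contribution − fixed costs = €10,793,411.20 − €4,285,300 = €6,508,111.20.
After interest of €2,129,100.00, pre-tax earnings = €4,379,011.20.
DCL = total CM / (EBIT − I) = €10,793,411.20 / €4,379,011.20 = 2.4648.
EPS therefore changes by 2.4648 × (-19.2%) = -47.3%.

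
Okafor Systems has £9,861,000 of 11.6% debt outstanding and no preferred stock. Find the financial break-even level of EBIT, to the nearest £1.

£1,143,876

Annual interest = 11.6% × £9,861,000 = £1,143,876.00.
With no preferred dividends, EPS = 0 when EBIT exactly covers interest, so the financial break-even EBIT is £1,143,876.00.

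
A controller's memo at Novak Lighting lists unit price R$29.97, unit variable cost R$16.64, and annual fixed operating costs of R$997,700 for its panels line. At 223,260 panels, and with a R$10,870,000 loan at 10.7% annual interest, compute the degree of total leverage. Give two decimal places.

Contribution at this volume is 223,260 × R$13.33 = R$2,976,055.80.
Operating income = contribution − fixed costs = R$2,976,055.80 − R$997,700 = R$1,978,355.80. Interest = R$1,163,090.00.
DOL = R$2,976,055.80 ÷ R$1,978,355.80 = 1.5043; DFL = R$1,978,355.80 ÷ R$815,265.80 = 2.4266.
Combined leverage = 1.5043 × 2.4266 = 3.6503.

3.65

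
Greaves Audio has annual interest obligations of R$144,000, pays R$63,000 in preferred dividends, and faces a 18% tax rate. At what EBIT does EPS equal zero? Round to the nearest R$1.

Preferred dividends are paid after tax, so their pre-tax equivalent is R$63,000 ÷ (1 − 0.18) = R$76,829.27.
Financial break-even EBIT = interest + D_p ÷ (1 − t) = R$144,000 + R$76,829.27 = R$220,829.27.

R$220,829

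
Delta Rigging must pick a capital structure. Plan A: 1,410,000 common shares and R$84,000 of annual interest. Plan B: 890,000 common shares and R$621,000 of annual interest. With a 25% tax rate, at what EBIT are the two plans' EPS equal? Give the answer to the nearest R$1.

R$1,540,096

At indifference, (EBIT − 84,000)(1 − t)/1,410,000 = (EBIT − 621,000)(1 − t)/890,000.
Cancelling (1 − t) and cross-multiplying: 890,000·(EBIT − 84,000) = 1,410,000·(EBIT − 621,000).
Solving, EBIT = (621,000·1,410,000 − 84,000·890,000) / (1,410,000 − 890,000) = 800,850,000,000 / 520,000 = 1,540,096.15.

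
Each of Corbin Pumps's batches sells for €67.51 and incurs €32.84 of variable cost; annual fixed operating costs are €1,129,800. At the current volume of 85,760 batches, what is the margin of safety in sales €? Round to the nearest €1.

Unit CM = price − variable cost = €67.51 − €32.84 = €34.67. Break-even units = €1,129,800 ÷ €34.67 = 32,587.25; break-even revenue = 32,587.25 × €67.51 = €2,199,965.33.
Current sales = 85,760 × €67.51 = €5,789,657.60.
Margin of safety = €5,789,657.60 − €2,199,965.33 = €3,589,692.

€3,589,692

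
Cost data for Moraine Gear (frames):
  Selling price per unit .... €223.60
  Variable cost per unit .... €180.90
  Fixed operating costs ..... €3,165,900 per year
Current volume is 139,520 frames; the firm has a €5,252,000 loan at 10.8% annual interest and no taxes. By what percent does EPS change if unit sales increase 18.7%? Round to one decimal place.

+50.1%

Total contribution margin = 139,520 × €42.70 = €5,957,504.00.
Subtracting fixed costs: EBIT = €5,957,504.00 − €3,165,900 = €2,791,604.00.
After interest of €567,216.00, pre-tax earnings = €2,224,388.00.
Degree of combined leverage = contribution ÷ (EBIT − I) = €5,957,504.00 ÷ €2,224,388.00 = 2.6783.
EPS therefore changes by 2.6783 × (+18.7%) = +50.1%.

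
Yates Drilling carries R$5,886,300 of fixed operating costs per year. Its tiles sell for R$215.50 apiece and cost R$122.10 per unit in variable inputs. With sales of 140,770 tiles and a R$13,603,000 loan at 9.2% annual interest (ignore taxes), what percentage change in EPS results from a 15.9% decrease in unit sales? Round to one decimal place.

-34.8%

At 140,770 units, contribution = 140,770 × R$93.40 = R$13,147,918.00.
Subtracting fixed costs: EBIT = R$13,147,918.00 − R$5,886,300 = R$7,261,618.00.
Interest = R$1,251,476.00, so EBIT − I = R$6,010,142.00.
Degree of combined leverage = contribution ÷ (EBIT − I) = R$13,147,918.00 ÷ R$6,010,142.00 = 2.1876.
EPS therefore changes by 2.1876 × (-15.9%) = -34.8%.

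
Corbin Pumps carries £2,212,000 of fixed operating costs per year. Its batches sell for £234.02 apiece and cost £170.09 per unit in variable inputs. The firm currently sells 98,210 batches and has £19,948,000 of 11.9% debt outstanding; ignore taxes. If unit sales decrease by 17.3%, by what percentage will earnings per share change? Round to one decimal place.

At 98,210 units, contribution = 98,210 × £63.93 = £6,278,565.30.
Operating income = contribution − fixed costs = £6,278,565.30 − £2,212,000 = £4,066,565.30.
After interest of £2,373,812.00, pre-tax earnings = £1,692,753.30.
DCL = total CM / (EBIT − I) = £6,278,565.30 / £1,692,753.30 = 3.7091.
%ΔEPS = DCL × %ΔSales = 3.7091 × -17.3% = -64.2%.

-64.2%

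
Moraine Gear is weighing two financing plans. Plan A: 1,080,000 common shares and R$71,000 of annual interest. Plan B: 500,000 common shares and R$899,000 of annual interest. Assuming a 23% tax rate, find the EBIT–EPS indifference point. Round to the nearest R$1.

Set EPS_A = EPS_B: (EBIT − R$71,000)(1 − 0.23) ÷ 1,080,000 = (EBIT − R$899,000)(1 − 0.23) ÷ 500,000.
Cancelling (1 − t) and cross-multiplying: 500,000·(EBIT − 71,000) = 1,080,000·(EBIT − 899,000).
EBIT × (1,080,000 − 500,000) = 899,000 × 1,080,000 − 71,000 × 500,000 = 935,420,000,000, so EBIT = 935,420,000,000 ÷ 580,000 = 1,612,793.10.

R$1,612,793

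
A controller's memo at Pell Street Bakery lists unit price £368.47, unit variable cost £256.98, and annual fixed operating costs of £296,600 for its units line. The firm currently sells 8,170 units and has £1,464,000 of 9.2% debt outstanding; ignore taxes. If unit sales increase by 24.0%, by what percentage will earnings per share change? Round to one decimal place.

+45.6%

At 8,170 units, contribution = 8,170 × £111.49 = £910,873.30.
EBIT = £910,873.30 − £296,600 = £614,273.30.
After interest of £134,688.00, pre-tax earnings = £479,585.30.
Degree of combined leverage = contribution ÷ (EBIT − I) = £910,873.30 ÷ £479,585.30 = 1.8993.
EPS therefore changes by 1.8993 × (+24.0%) = +45.6%.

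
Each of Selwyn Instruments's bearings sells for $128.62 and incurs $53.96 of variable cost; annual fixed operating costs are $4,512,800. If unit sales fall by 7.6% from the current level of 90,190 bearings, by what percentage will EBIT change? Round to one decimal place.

-23.0%

Total contribution margin = 90,190 × $74.66 = $6,733,585.40.
EBIT = $6,733,585.40 − $4,512,800 = $2,220,785.40.
DOL = contribution ÷ EBIT = $6,733,585.40 ÷ $2,220,785.40 = 3.0321.
Operating income changes by 3.0321 × -7.6% = -23.0%.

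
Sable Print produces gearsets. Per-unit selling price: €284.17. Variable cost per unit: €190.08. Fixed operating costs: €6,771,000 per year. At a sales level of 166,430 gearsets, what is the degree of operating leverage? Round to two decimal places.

At 166,430 units, contribution = 166,430 × €94.09 = €15,659,398.70.
Subtracting fixed costs: EBIT = €15,659,398.70 − €6,771,000 = €8,888,398.70.
DOL = contribution ÷ EBIT = €15,659,398.70 ÷ €8,888,398.70 = 1.7618.

1.76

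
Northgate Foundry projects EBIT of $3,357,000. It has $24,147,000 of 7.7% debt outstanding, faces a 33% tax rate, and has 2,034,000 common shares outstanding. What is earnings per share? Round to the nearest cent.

Interest = $1,859,319.00, so EBT = $3,357,000 − $1,859,319.00 = $1,497,681.00.
After tax at 33%: net income = $1,497,681.00 × 0.67 = $1,003,446.27.
Per share: $1,003,446.27 / 2,034,000 shares = $0.49.

$0.49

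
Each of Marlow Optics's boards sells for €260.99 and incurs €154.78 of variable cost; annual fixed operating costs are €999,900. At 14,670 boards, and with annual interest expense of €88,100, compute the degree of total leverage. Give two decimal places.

Contribution at this volume is 14,670 × €106.21 = €1,558,100.70.
EBIT = €1,558,100.70 − €999,900 = €558,200.70. Interest = €88,100.00, so EBIT − I = €470,100.70.
Degree of total leverage = total CM / (EBIT − interest) = €1,558,100.70 / €470,100.70 = 3.3144.

3.31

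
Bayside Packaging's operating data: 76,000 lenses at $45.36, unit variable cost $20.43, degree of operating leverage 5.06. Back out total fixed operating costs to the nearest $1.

Total contribution margin = 76,000 × $24.93 = $1,894,680.00.
Since DOL = CM ÷ EBIT, EBIT = $1,894,680.00 ÷ 5.06 = $374,442.69.
Fixed costs = CM − EBIT = $1,894,680.00 − $374,442.69 = $1,520,237.

$1,520,237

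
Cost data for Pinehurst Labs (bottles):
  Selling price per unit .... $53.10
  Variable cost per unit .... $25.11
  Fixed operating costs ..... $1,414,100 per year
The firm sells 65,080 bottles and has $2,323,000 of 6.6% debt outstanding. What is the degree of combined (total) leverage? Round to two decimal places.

7.17

Contribution at this volume is 65,080 × $27.99 = $1,821,589.20.
Operating income = contribution − fixed costs = $1,821,589.20 − $1,414,100 = $407,489.20. Interest = $153,318.00.
DOL = $1,821,589.20 ÷ $407,489.20 = 4.4703; DFL = $407,489.20 ÷ $254,171.20 = 1.6032.
Combined leverage = 4.4703 × 1.6032 = 7.1668.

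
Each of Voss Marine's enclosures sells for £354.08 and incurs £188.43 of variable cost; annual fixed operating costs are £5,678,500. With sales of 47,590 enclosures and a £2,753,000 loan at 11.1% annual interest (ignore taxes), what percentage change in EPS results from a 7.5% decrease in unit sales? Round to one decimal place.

-31.1%

At 47,590 units, contribution = 47,590 × £165.65 = £7,883,283.50.
Operating income = contribution − fixed costs = £7,883,283.50 − £5,678,500 = £2,204,783.50.
After interest of £305,583.00, pre-tax earnings = £1,899,200.50.
Degree of combined leverage = contribution ÷ (EBIT − I) = £7,883,283.50 ÷ £1,899,200.50 = 4.1508.
%ΔEPS = DCL × %ΔSales = 4.1508 × -7.5% = -31.1%.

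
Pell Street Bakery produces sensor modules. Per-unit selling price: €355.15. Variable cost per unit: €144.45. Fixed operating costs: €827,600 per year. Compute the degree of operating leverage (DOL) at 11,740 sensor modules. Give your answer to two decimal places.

1.50

Contribution at this volume is 11,740 × €210.70 = €2,473,618.00.
Operating income = contribution − fixed costs = €2,473,618.00 − €827,600 = €1,646,018.00.
Degree of operating leverage = €2,473,618.00 / €1,646,018.00 = 1.5028.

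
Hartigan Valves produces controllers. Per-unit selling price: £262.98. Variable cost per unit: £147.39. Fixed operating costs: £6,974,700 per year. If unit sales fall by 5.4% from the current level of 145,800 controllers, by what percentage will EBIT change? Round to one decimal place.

-9.2%

Total contribution margin = 145,800 × £115.59 = £16,853,022.00.
Subtracting fixed costs: EBIT = £16,853,022.00 − £6,974,700 = £9,878,322.00.
So DOL = total CM / EBIT = £16,853,022.00 / £9,878,322.00 = 1.7061.
So EBIT moves 1.7061 × (-5.4%) = -9.2%.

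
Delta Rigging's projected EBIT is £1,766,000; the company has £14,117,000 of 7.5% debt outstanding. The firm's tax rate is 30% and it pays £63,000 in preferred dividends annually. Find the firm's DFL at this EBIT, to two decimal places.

Annual interest charges come to £1,058,775.00.
Pre-tax preferred-dividend burden = £63,000 ÷ (1 − 0.30) = £90,000.00.
DFL = EBIT ÷ [EBIT − I − D_p/(1−t)] = £1,766,000 ÷ [£1,766,000 − £1,058,775.00 − £90,000.00] = £1,766,000 ÷ £617,225.00 = 2.8612.

2.86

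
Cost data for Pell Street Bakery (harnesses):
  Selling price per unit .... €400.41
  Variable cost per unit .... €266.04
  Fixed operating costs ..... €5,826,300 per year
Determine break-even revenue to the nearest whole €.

€17,361,828

Contribution margin per unit = €400.41 − €266.04 = €134.37, a CM ratio of €134.37 ÷ €400.41 = 0.3356.
Break-even revenue = fixed costs × price ÷ CM = €5,826,300 × €400.41 ÷ €134.37 = €17,361,828.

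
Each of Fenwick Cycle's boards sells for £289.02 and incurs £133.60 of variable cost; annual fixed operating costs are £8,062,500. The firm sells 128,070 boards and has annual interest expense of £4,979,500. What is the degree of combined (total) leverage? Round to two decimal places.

Contribution at this volume is 128,070 × £155.42 = £19,904,639.40.
EBIT = £19,904,639.40 − £8,062,500 = £11,842,139.40. Interest = £4,979,500.00.
DOL = £19,904,639.40 ÷ £11,842,139.40 = 1.6808; DFL = £11,842,139.40 ÷ £6,862,639.40 = 1.7256.
Combined leverage = 1.6808 × 1.7256 = 2.9004.

2.90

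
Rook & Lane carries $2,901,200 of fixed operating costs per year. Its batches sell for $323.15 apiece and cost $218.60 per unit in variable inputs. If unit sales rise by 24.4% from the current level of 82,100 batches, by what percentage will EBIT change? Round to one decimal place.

Total contribution margin = 82,100 × $104.55 = $8,583,555.00.
EBIT = $8,583,555.00 − $2,901,200 = $5,682,355.00.
Degree of operating leverage = $8,583,555.00 / $5,682,355.00 = 1.5106.
Operating income changes by 1.5106 × +24.4% = +36.9%.

+36.9%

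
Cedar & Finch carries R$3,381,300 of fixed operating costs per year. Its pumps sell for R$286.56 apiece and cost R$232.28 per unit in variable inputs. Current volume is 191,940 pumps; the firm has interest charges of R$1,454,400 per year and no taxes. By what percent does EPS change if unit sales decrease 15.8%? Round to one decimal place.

At 191,940 units, contribution = 191,940 × R$54.28 = R$10,418,503.20.
Operating income = contribution − fixed costs = R$10,418,503.20 − R$3,381,300 = R$7,037,203.20.
After interest of R$1,454,400.00, pre-tax earnings = R$5,582,803.20.
Degree of combined leverage = contribution ÷ (EBIT − I) = R$10,418,503.20 ÷ R$5,582,803.20 = 1.8662.
%ΔEPS = DCL × %ΔSales = 1.8662 × -15.8% = -29.5%.

-29.5%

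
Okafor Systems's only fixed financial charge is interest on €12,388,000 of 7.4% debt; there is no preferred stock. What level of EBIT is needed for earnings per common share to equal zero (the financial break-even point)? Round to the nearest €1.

Annual interest = 7.4% × €12,388,000 = €916,712.00.
Without preferred stock the financial break-even is simply EBIT = interest = €916,712.00.

€916,712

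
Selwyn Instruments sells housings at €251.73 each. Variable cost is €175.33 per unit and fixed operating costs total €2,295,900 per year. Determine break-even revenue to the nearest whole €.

CM per unit = €251.73 − €175.33 = €76.40; CM ratio = €76.40 / €251.73 = 0.3035.
Break-even sales = FC ÷ CM ratio = €2,295,900 × €251.73 / €76.40 = €7,564,750.

€7,564,750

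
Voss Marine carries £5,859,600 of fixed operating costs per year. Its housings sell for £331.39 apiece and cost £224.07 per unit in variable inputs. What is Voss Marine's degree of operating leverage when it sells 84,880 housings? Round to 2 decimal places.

At 84,880 units, contribution = 84,880 × £107.32 = £9,109,321.60.
EBIT = £9,109,321.60 − £5,859,600 = £3,249,721.60.
DOL = contribution ÷ EBIT = £9,109,321.60 ÷ £3,249,721.60 = 2.8031.

2.80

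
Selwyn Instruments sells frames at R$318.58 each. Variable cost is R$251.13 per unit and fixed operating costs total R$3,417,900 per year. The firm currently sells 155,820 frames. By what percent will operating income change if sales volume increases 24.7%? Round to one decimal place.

Contribution at this volume is 155,820 × R$67.45 = R$10,510,059.00.
Operating income = contribution − fixed costs = R$10,510,059.00 − R$3,417,900 = R$7,092,159.00.
So DOL = total CM / EBIT = R$10,510,059.00 / R$7,092,159.00 = 1.4819.
Operating income changes by 1.4819 × +24.7% = +36.6%.

+36.6%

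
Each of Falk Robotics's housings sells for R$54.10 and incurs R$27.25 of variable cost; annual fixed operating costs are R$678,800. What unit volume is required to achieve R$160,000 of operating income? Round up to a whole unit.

31,241 housings

Unit CM = price − variable cost = R$54.10 − R$27.25 = R$26.85.
Required volume = (fixed costs + target profit) ÷ CM = (R$678,800 + R$160,000) ÷ R$26.85 = 31,240.22, so 31,241 housings.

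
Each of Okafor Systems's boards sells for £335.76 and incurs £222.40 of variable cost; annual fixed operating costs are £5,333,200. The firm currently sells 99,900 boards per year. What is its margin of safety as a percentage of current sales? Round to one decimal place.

52.9%

Unit CM = price − variable cost = £335.76 − £222.40 = £113.36. Break-even units = £5,333,200 ÷ £113.36 = 47,046.58; break-even revenue = 47,046.58 × £335.76 = £15,796,358.79.
Actual sales revenue = 99,900 × £335.76 = £33,542,424.00.
Margin of safety = (£33,542,424.00 − £15,796,358.79) ÷ £33,542,424.00 = 52.9%.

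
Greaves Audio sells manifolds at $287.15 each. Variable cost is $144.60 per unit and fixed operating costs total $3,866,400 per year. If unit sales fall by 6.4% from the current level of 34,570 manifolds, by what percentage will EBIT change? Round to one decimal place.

-29.7%

Total contribution margin = 34,570 × $142.55 = $4,927,953.50.
Subtracting fixed costs: EBIT = $4,927,953.50 − $3,866,400 = $1,061,553.50.
DOL = contribution ÷ EBIT = $4,927,953.50 ÷ $1,061,553.50 = 4.6422.
%ΔEBIT = DOL × %ΔSales = 4.6422 × -6.4% = -29.7%.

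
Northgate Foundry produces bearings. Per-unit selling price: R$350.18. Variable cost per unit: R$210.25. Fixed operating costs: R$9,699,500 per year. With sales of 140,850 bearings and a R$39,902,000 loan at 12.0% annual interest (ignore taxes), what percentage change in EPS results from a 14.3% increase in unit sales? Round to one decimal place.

+54.0%

Contribution at this volume is 140,850 × R$139.93 = R$19,709,140.50.
Subtracting fixed costs: EBIT = R$19,709,140.50 − R$9,699,500 = R$10,009,640.50.
Interest = R$4,788,240.00, so EBIT − I = R$5,221,400.50.
Degree of combined leverage = contribution ÷ (EBIT − I) = R$19,709,140.50 ÷ R$5,221,400.50 = 3.7747.
EPS therefore changes by 3.7747 × (+14.3%) = +54.0%.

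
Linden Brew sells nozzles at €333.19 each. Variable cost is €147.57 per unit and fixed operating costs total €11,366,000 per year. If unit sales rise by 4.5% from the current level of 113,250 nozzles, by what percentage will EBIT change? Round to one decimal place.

At 113,250 units, contribution = 113,250 × €185.62 = €21,021,465.00.
EBIT = €21,021,465.00 − €11,366,000 = €9,655,465.00.
DOL = contribution ÷ EBIT = €21,021,465.00 ÷ €9,655,465.00 = 2.1772.
So EBIT moves 2.1772 × (+4.5%) = +9.8%.

+9.8%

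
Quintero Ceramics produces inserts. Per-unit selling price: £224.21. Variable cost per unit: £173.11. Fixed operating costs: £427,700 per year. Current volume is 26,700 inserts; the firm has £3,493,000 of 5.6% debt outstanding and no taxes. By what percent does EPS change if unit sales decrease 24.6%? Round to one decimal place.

-45.3%

Total contribution margin = 26,700 × £51.10 = £1,364,370.00.
EBIT = £1,364,370.00 − £427,700 = £936,670.00.
Interest = £195,608.00, so EBIT − I = £741,062.00.
Degree of combined leverage = contribution ÷ (EBIT − I) = £1,364,370.00 ÷ £741,062.00 = 1.8411.
%ΔEPS = DCL × %ΔSales = 1.8411 × -24.6% = -45.3%.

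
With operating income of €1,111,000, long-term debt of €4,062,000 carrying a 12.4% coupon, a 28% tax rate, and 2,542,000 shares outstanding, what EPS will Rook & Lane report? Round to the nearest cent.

€0.17

Interest = €503,688.00, so EBT = €1,111,000 − €503,688.00 = €607,312.00.
After tax at 28%: net income = €607,312.00 × 0.72 = €437,264.64.
Per share: €437,264.64 / 2,542,000 shares = €0.17.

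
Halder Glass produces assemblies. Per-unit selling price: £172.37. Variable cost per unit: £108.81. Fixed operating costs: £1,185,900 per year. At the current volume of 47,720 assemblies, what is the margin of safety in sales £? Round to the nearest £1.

£5,009,424

Contribution margin per unit = £172.37 − £108.81 = £63.56. Break-even units = £1,185,900 ÷ £63.56 = 18,657.96; break-even revenue = 18,657.96 × £172.37 = £3,216,072.73.
Actual sales revenue = 47,720 × £172.37 = £8,225,496.40.
Margin of safety = £8,225,496.40 − £3,216,072.73 = £5,009,424.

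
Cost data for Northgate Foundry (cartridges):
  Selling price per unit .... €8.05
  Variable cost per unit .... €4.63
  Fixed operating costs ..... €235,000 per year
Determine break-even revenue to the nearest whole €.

€553,143

CM per unit = €8.05 − €4.63 = €3.42; CM ratio = €3.42 / €8.05 = 0.4248.
Break-even revenue = fixed costs × price ÷ CM = €235,000 × €8.05 ÷ €3.42 = €553,143.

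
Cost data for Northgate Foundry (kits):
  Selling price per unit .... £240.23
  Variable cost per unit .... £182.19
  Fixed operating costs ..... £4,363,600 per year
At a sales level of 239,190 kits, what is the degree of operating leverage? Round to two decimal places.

1.46

Total contribution margin = 239,190 × £58.04 = £13,882,587.60.
EBIT = £13,882,587.60 − £4,363,600 = £9,518,987.60.
DOL = contribution ÷ EBIT = £13,882,587.60 ÷ £9,518,987.60 = 1.4584.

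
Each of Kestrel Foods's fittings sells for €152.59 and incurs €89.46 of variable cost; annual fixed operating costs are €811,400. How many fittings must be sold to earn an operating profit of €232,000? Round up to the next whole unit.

16,528 fittings

Contribution margin per unit = €152.59 − €89.46 = €63.13.
Units = (FC + target) / CM = (€811,400 + €232,000) / €63.13 = 16,527.80, so 16,528 fittings.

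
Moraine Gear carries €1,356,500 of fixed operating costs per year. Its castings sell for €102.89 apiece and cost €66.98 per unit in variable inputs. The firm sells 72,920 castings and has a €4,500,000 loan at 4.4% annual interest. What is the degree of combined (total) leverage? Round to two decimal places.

2.46

At 72,920 units, contribution = 72,920 × €35.91 = €2,618,557.20.
Subtracting fixed costs: EBIT = €2,618,557.20 − €1,356,500 = €1,262,057.20. Interest = €198,000.00.
DOL = €2,618,557.20 ÷ €1,262,057.20 = 2.0748; DFL = €1,262,057.20 ÷ €1,064,057.20 = 1.1861.
DCL = DOL × DFL = 2.0748 × 1.1861 = 2.4609.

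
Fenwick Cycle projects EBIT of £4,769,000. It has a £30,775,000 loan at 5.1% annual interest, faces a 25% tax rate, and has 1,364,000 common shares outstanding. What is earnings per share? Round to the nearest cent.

Interest = £1,569,525.00, so EBT = £4,769,000 − £1,569,525.00 = £3,199,475.00.
After tax at 25%: net income = £3,199,475.00 × 0.75 = £2,399,606.25.
Per share: £2,399,606.25 / 1,364,000 shares = £1.76.

£1.76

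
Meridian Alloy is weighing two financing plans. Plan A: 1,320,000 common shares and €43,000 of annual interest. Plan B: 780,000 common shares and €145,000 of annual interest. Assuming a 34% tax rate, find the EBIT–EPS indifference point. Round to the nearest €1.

€292,333

Set EPS_A = EPS_B: (EBIT − €43,000)(1 − 0.34) ÷ 1,320,000 = (EBIT − €145,000)(1 − 0.34) ÷ 780,000.
The (1 − t) factor cancels: (EBIT − 43,000) × 780,000 = (EBIT − 145,000) × 1,320,000.
EBIT × (1,320,000 − 780,000) = 145,000 × 1,320,000 − 43,000 × 780,000 = 157,860,000,000, so EBIT = 157,860,000,000 ÷ 540,000 = 292,333.33.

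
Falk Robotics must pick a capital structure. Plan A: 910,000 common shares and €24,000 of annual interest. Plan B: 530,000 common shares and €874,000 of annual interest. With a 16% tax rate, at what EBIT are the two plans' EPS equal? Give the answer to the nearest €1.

€2,059,526

Set EPS_A = EPS_B: (EBIT − €24,000)(1 − 0.16) ÷ 910,000 = (EBIT − €874,000)(1 − 0.16) ÷ 530,000.
Cancelling (1 − t) and cross-multiplying: 530,000·(EBIT − 24,000) = 910,000·(EBIT − 874,000).
EBIT × (910,000 − 530,000) = 874,000 × 910,000 − 24,000 × 530,000 = 782,620,000,000, so EBIT = 782,620,000,000 ÷ 380,000 = 2,059,526.32.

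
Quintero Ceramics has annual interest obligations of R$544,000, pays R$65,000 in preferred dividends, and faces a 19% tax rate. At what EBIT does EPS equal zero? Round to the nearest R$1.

R$624,247

Preferred dividends are paid after tax, so their pre-tax equivalent is R$65,000 ÷ (1 − 0.19) = R$80,246.91.
Financial break-even EBIT = interest + D_p ÷ (1 − t) = R$544,000 + R$80,246.91 = R$624,246.91.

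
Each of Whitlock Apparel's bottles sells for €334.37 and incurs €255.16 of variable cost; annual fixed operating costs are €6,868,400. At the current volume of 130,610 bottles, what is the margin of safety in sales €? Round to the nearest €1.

Each unit contributes €334.37 − €255.16 = €79.21. Break-even units = €6,868,400 ÷ €79.21 = 86,711.27; break-even revenue = 86,711.27 × €334.37 = €28,993,648.63.
Actual sales revenue = 130,610 × €334.37 = €43,672,065.70.
Margin of safety = €43,672,065.70 − €28,993,648.63 = €14,678,417.

€14,678,417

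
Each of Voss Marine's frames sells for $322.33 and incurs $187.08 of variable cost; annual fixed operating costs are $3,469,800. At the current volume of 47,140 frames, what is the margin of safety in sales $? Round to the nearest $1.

$6,925,352

Each unit contributes $322.33 − $187.08 = $135.25. Break-even units = $3,469,800 ÷ $135.25 = 25,654.71; break-even revenue = 25,654.71 × $322.33 = $8,269,283.80.
Current sales = 47,140 × $322.33 = $15,194,636.20.
Margin of safety = $15,194,636.20 − $8,269,283.80 = $6,925,352.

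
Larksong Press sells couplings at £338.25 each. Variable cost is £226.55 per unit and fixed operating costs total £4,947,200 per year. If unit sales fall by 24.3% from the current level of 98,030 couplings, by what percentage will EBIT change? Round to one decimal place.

-44.3%

At 98,030 units, contribution = 98,030 × £111.70 = £10,949,951.00.
Subtracting fixed costs: EBIT = £10,949,951.00 − £4,947,200 = £6,002,751.00.
Degree of operating leverage = £10,949,951.00 / £6,002,751.00 = 1.8242.
Operating income changes by 1.8242 × -24.3% = -44.3%.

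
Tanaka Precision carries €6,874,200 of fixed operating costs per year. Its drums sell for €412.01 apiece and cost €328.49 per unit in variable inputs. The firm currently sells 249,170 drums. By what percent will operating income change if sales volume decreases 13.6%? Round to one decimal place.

-20.3%

Contribution at this volume is 249,170 × €83.52 = €20,810,678.40.
Subtracting fixed costs: EBIT = €20,810,678.40 − €6,874,200 = €13,936,478.40.
DOL = contribution ÷ EBIT = €20,810,678.40 ÷ €13,936,478.40 = 1.4933.
Operating income changes by 1.4933 × -13.6% = -20.3%.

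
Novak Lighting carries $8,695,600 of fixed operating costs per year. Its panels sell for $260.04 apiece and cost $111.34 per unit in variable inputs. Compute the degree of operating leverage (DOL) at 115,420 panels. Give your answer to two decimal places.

At 115,420 units, contribution = 115,420 × $148.70 = $17,162,954.00.
Operating income = contribution − fixed costs = $17,162,954.00 − $8,695,600 = $8,467,354.00.
So DOL = total CM / EBIT = $17,162,954.00 / $8,467,354.00 = 2.0270.

2.03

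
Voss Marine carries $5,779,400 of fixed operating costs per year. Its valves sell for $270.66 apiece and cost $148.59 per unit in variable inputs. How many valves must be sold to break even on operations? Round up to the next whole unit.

47,345 valves

Unit CM = price − variable cost = $270.66 − $148.59 = $122.07.
Units to break even: $5,779,400 ÷ $122.07 = 47,344.97, rounded up to 47,345.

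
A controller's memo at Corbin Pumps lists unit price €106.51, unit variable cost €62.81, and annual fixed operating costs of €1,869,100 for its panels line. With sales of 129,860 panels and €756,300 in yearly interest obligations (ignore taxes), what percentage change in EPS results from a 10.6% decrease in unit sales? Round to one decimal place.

At 129,860 units, contribution = 129,860 × €43.70 = €5,674,882.00.
Subtracting fixed costs: EBIT = €5,674,882.00 − €1,869,100 = €3,805,782.00.
After interest of €756,300.00, pre-tax earnings = €3,049,482.00.
DCL = total CM / (EBIT − I) = €5,674,882.00 / €3,049,482.00 = 1.8609.
EPS therefore changes by 1.8609 × (-10.6%) = -19.7%.

-19.7%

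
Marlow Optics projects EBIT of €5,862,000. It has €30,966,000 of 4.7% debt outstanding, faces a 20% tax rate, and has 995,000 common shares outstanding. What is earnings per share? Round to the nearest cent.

€3.54

Interest = €1,455,402.00, so EBT = €5,862,000 − €1,455,402.00 = €4,406,598.00.
After tax at 20%: net income = €4,406,598.00 × 0.80 = €3,525,278.40.
EPS = €3,525,278.40 ÷ 995,000 = €3.54.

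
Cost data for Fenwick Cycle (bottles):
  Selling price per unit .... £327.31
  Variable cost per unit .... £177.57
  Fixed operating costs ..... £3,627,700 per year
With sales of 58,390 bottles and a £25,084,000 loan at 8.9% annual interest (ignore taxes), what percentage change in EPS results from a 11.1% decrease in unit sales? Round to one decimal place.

-33.7%

At 58,390 units, contribution = 58,390 × £149.74 = £8,743,318.60.
EBIT = £8,743,318.60 − £3,627,700 = £5,115,618.60.
Interest = £2,232,476.00, so EBIT − I = £2,883,142.60.
Degree of combined leverage = contribution ÷ (EBIT − I) = £8,743,318.60 ÷ £2,883,142.60 = 3.0326.
EPS therefore changes by 3.0326 × (-11.1%) = -33.7%.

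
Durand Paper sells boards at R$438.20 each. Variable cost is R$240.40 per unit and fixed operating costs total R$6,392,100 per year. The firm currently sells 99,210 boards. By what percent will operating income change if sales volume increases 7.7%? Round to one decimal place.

Contribution at this volume is 99,210 × R$197.80 = R$19,623,738.00.
EBIT = R$19,623,738.00 − R$6,392,100 = R$13,231,638.00.
DOL = contribution ÷ EBIT = R$19,623,738.00 ÷ R$13,231,638.00 = 1.4831.
So EBIT moves 1.4831 × (+7.7%) = +11.4%.

+11.4%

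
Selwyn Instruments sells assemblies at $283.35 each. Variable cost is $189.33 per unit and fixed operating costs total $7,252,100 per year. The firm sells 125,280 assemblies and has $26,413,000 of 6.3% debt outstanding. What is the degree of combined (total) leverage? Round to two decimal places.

Contribution at this volume is 125,280 × $94.02 = $11,778,825.60.
EBIT = $11,778,825.60 − $7,252,100 = $4,526,725.60. Interest = $1,664,019.00.
DOL = $11,778,825.60 ÷ $4,526,725.60 = 2.6021; DFL = $4,526,725.60 ÷ $2,862,706.60 = 1.5813.
Combined leverage = 2.6021 × 1.5813 = 4.1147.

4.11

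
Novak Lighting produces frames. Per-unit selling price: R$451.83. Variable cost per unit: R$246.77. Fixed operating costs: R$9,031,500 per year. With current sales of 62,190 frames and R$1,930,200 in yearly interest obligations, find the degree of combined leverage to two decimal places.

7.12

At 62,190 units, contribution = 62,190 × R$205.06 = R$12,752,681.40.
Operating income = contribution − fixed costs = R$12,752,681.40 − R$9,031,500 = R$3,721,181.40. Interest = R$1,930,200.00, so EBIT − I = R$1,790,981.40.
DCL = contribution ÷ (EBIT − I) = R$12,752,681.40 ÷ R$1,790,981.40 = 7.1205.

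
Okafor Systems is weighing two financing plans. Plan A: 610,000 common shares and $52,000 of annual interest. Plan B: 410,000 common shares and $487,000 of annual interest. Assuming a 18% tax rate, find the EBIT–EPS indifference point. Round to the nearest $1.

Set EPS_A = EPS_B: (EBIT − $52,000)(1 − 0.18) ÷ 610,000 = (EBIT − $487,000)(1 − 0.18) ÷ 410,000.
Cancelling (1 − t) and cross-multiplying: 410,000·(EBIT − 52,000) = 610,000·(EBIT − 487,000).
EBIT × (610,000 − 410,000) = 487,000 × 610,000 − 52,000 × 410,000 = 275,750,000,000, so EBIT = 275,750,000,000 ÷ 200,000 = 1,378,750.00.

$1,378,750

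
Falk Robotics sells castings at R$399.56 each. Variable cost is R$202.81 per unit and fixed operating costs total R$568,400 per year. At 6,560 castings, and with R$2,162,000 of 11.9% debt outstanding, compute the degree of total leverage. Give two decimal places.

Total contribution margin = 6,560 × R$196.75 = R$1,290,680.00.
Operating income = contribution − fixed costs = R$1,290,680.00 − R$568,400 = R$722,280.00. Interest = R$257,278.00.
DOL = R$1,290,680.00 ÷ R$722,280.00 = 1.7870; DFL = R$722,280.00 ÷ R$465,002.00 = 1.5533.
DCL = DOL × DFL = 1.7870 × 1.5533 = 2.7757.

2.78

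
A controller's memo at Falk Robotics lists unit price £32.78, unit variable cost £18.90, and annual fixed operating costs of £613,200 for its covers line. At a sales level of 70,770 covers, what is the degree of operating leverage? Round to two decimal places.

2.66

At 70,770 units, contribution = 70,770 × £13.88 = £982,287.60.
Operating income = contribution − fixed costs = £982,287.60 − £613,200 = £369,087.60.
So DOL = total CM / EBIT = £982,287.60 / £369,087.60 = 2.6614.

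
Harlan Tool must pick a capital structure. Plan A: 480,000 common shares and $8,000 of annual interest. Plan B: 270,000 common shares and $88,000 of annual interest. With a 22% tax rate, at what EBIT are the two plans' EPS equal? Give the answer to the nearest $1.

Set EPS_A = EPS_B: (EBIT − $8,000)(1 − 0.22) ÷ 480,000 = (EBIT − $88,000)(1 − 0.22) ÷ 270,000.
The (1 − t) factor cancels: (EBIT − 8,000) × 270,000 = (EBIT − 88,000) × 480,000.
Solving, EBIT = (88,000·480,000 − 8,000·270,000) / (480,000 − 270,000) = 40,080,000,000 / 210,000 = 190,857.14.

$190,857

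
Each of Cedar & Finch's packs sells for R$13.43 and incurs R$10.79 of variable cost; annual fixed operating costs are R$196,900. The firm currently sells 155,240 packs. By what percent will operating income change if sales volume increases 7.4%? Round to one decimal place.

+14.2%

At 155,240 units, contribution = 155,240 × R$2.64 = R$409,833.60.
EBIT = R$409,833.60 − R$196,900 = R$212,933.60.
So DOL = total CM / EBIT = R$409,833.60 / R$212,933.60 = 1.9247.
%ΔEBIT = DOL × %ΔSales = 1.9247 × +7.4% = +14.2%.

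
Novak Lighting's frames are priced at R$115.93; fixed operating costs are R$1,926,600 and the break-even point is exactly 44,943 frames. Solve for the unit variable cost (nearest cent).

R$73.06

Contribution per unit must be FC / Q = R$1,926,600 / 44,943 = R$42.8676.
Variable cost per unit = R$115.93 − R$42.8676 = R$73.06.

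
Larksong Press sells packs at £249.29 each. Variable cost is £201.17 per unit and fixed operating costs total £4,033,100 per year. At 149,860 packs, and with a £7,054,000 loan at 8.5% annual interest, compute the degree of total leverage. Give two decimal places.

2.80

Total contribution margin = 149,860 × £48.12 = £7,211,263.20.
Operating income = contribution − fixed costs = £7,211,263.20 − £4,033,100 = £3,178,163.20. Interest = £599,590.00, so EBIT − I = £2,578,573.20.
DCL = contribution ÷ (EBIT − I) = £7,211,263.20 ÷ £2,578,573.20 = 2.7966.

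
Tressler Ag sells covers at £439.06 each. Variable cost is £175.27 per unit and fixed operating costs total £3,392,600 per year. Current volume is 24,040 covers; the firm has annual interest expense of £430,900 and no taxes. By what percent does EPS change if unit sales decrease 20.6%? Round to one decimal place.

Total contribution margin = 24,040 × £263.79 = £6,341,511.60.
Subtracting fixed costs: EBIT = £6,341,511.60 − £3,392,600 = £2,948,911.60.
After interest of £430,900.00, pre-tax earnings = £2,518,011.60.
DCL = total CM / (EBIT − I) = £6,341,511.60 / £2,518,011.60 = 2.5185.
%ΔEPS = DCL × %ΔSales = 2.5185 × -20.6% = -51.9%.

-51.9%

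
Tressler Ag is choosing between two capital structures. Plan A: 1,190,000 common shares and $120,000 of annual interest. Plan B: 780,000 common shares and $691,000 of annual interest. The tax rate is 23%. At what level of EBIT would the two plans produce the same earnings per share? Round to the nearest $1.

$1,777,293

Set EPS_A = EPS_B: (EBIT − $120,000)(1 − 0.23) ÷ 1,190,000 = (EBIT − $691,000)(1 − 0.23) ÷ 780,000.
Cancelling (1 − t) and cross-multiplying: 780,000·(EBIT − 120,000) = 1,190,000·(EBIT − 691,000).
Solving, EBIT = (691,000·1,190,000 − 120,000·780,000) / (1,190,000 − 780,000) = 728,690,000,000 / 410,000 = 1,777,292.68.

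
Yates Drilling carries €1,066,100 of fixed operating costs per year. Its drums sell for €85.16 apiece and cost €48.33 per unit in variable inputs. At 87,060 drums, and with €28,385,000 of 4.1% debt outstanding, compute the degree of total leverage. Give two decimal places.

3.28

Total contribution margin = 87,060 × €36.83 = €3,206,419.80.
Subtracting fixed costs: EBIT = €3,206,419.80 − €1,066,100 = €2,140,319.80. Interest = €1,163,785.00.
DOL = €3,206,419.80 ÷ €2,140,319.80 = 1.4981; DFL = €2,140,319.80 ÷ €976,534.80 = 2.1917.
DCL = DOL × DFL = 1.4981 × 2.1917 = 3.2834.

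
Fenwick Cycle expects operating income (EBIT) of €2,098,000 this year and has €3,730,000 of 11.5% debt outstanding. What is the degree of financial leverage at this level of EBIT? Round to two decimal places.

Annual interest charges come to €428,950.00.
DFL = EBIT ÷ (EBIT − I) = €2,098,000 ÷ (€2,098,000 − €428,950.00) = €2,098,000 ÷ €1,669,050.00 = 1.2570.

1.26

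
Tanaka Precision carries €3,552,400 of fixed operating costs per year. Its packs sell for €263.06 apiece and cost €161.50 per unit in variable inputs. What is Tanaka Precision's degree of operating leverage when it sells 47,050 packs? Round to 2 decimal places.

3.90

Total contribution margin = 47,050 × €101.56 = €4,778,398.00.
Operating income = contribution − fixed costs = €4,778,398.00 − €3,552,400 = €1,225,998.00.
So DOL = total CM / EBIT = €4,778,398.00 / €1,225,998.00 = 3.8976.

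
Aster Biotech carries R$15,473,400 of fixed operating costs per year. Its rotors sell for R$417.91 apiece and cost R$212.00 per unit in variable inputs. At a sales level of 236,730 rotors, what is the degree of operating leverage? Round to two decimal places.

1.47

Total contribution margin = 236,730 × R$205.91 = R$48,745,074.30.
EBIT = R$48,745,074.30 − R$15,473,400 = R$33,271,674.30.
So DOL = total CM / EBIT = R$48,745,074.30 / R$33,271,674.30 = 1.4651.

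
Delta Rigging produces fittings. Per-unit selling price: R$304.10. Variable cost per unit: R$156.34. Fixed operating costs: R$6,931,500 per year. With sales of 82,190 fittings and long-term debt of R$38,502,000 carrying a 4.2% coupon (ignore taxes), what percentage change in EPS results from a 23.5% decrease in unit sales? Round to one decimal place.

At 82,190 units, contribution = 82,190 × R$147.76 = R$12,144,394.40.
EBIT = R$12,144,394.40 − R$6,931,500 = R$5,212,894.40.
After interest of R$1,617,084.00, pre-tax earnings = R$3,595,810.40.
DCL = total CM / (EBIT − I) = R$12,144,394.40 / R$3,595,810.40 = 3.3774.
%ΔEPS = DCL × %ΔSales = 3.3774 × -23.5% = -79.4%.

-79.4%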